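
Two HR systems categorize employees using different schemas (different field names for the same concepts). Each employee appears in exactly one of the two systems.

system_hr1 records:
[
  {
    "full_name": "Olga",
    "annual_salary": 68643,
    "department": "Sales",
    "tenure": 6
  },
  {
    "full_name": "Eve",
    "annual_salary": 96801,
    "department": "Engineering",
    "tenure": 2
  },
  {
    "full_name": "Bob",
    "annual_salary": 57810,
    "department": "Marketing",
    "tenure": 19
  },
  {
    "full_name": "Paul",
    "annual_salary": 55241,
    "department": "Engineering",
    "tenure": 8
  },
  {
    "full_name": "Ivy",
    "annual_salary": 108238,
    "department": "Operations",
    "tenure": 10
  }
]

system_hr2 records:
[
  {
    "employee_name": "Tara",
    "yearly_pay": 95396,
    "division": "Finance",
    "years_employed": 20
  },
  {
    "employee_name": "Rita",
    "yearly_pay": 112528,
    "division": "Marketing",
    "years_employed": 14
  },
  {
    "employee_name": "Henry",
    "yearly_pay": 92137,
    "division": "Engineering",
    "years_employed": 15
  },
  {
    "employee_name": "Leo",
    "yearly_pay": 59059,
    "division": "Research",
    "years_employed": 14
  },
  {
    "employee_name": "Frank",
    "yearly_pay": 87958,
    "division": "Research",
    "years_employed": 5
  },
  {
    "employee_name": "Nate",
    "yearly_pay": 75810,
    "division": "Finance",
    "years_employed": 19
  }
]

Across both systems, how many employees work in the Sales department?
1

Schema mapping: "department" (system_hr1) = "division" (system_hr2) = department

Sales employees in system_hr1: 1
Sales employees in system_hr2: 0

Total in Sales: 1 + 0 = 1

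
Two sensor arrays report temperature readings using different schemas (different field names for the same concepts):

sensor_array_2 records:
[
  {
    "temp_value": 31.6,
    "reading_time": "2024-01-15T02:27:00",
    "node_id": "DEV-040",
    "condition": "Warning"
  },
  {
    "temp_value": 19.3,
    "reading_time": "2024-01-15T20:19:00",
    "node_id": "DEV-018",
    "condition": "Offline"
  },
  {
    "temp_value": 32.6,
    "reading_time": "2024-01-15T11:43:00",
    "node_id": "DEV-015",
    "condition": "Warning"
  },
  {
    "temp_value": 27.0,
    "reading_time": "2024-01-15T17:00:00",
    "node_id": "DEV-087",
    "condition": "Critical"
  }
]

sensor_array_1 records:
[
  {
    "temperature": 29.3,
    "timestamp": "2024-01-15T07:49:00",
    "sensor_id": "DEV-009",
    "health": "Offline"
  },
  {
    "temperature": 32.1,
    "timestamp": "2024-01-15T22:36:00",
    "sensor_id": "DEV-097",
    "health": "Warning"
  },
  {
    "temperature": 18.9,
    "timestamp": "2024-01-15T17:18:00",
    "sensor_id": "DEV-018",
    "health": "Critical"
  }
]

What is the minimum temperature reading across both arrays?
18.9

Schema mapping: "temp_value" (sensor_array_2) = "temperature" (sensor_array_1) = temperature reading

Minimum in sensor_array_2: 19.3
Minimum in sensor_array_1: 18.9

Overall minimum: min(19.3, 18.9) = 18.9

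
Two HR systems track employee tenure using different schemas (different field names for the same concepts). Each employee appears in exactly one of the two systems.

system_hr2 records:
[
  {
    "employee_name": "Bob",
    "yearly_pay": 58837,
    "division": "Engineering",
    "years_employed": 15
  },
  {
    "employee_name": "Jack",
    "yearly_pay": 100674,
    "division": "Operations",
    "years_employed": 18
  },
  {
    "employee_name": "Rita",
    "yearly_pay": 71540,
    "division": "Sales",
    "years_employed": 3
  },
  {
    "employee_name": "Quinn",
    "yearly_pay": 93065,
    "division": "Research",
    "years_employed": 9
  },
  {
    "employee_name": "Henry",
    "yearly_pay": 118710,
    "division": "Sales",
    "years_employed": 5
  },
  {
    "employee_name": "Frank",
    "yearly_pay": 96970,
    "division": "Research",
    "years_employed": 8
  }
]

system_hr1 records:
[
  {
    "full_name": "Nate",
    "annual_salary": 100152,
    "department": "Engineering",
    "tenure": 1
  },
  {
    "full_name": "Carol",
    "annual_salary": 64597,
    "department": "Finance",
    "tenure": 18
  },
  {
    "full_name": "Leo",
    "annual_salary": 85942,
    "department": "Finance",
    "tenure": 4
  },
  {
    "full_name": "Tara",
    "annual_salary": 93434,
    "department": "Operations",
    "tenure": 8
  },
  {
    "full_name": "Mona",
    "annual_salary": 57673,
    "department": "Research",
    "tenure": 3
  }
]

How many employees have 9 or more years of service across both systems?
4

Reconcile schemas: "years_employed" (system_hr2) = "tenure" (system_hr1) = years of service

From system_hr2: 3 employees with >= 9 years
From system_hr1: 1 employees with >= 9 years

Total: 3 + 1 = 4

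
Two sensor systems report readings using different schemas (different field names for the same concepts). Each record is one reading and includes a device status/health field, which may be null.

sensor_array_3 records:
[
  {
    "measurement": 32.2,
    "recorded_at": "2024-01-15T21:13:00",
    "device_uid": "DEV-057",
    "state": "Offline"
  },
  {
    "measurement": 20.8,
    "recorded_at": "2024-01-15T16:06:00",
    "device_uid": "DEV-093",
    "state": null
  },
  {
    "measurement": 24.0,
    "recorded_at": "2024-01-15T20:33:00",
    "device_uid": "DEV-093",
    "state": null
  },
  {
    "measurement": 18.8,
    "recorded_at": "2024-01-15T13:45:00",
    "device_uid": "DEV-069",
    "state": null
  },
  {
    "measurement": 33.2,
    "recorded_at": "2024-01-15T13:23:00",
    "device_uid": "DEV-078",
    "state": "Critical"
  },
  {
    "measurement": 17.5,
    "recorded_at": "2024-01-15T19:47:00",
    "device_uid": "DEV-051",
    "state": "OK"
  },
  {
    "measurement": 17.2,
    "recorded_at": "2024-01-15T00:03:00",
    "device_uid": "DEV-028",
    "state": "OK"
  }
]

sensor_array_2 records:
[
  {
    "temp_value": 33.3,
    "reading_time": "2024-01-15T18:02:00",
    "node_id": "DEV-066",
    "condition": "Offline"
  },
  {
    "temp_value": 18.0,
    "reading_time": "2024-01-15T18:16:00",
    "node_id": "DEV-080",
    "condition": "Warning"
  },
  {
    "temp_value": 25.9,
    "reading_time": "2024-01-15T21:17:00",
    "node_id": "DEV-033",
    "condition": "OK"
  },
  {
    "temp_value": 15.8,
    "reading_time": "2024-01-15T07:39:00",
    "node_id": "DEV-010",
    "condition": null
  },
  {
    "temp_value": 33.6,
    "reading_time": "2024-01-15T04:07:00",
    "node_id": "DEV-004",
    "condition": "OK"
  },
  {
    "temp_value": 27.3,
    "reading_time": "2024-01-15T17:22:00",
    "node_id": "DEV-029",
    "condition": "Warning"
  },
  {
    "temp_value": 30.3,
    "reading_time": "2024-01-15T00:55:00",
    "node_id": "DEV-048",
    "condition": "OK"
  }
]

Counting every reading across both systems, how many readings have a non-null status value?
10

Schema mapping: "state" (sensor_array_3) = "condition" (sensor_array_2) = status

Non-null in sensor_array_3: 4
Non-null in sensor_array_2: 6

Total non-null: 4 + 6 = 10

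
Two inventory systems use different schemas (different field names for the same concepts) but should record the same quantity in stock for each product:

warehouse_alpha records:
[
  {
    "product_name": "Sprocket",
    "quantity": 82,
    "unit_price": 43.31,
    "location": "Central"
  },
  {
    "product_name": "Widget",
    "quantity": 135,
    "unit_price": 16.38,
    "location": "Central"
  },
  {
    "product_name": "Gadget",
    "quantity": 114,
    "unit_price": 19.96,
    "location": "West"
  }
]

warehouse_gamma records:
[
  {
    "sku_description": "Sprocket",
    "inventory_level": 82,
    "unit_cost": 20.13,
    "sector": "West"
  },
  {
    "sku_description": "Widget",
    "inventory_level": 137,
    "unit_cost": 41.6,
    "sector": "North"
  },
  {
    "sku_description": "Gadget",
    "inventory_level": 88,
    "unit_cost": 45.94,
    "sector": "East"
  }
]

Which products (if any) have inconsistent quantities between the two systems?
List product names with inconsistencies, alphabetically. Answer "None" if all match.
Gadget, Widget

Schema mappings:
- "product_name" (warehouse_alpha) = "sku_description" (warehouse_gamma) = product name
- "quantity" (warehouse_alpha) = "inventory_level" (warehouse_gamma) = quantity

Comparison:
  Sprocket: 82 vs 82 - MATCH
  Widget: 135 vs 137 - MISMATCH
  Gadget: 114 vs 88 - MISMATCH

Products with inconsistencies: Gadget, Widget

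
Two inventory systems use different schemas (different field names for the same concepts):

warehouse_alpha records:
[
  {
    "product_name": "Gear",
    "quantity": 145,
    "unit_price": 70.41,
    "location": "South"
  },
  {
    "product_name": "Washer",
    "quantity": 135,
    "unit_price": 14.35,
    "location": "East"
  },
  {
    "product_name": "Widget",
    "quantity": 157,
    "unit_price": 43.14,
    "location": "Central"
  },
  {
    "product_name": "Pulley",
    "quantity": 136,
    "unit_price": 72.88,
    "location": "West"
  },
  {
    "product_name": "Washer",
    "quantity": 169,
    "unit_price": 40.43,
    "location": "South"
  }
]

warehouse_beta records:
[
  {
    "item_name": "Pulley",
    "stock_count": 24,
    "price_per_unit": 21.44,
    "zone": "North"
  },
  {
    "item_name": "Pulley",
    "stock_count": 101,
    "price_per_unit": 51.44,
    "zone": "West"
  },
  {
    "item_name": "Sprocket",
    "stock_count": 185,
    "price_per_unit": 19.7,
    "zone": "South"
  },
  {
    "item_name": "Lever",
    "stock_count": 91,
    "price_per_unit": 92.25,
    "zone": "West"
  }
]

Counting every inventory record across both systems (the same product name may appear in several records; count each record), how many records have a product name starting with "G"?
1

Schema mapping: "product_name" (warehouse_alpha) = "item_name" (warehouse_beta) = product name

Records with product name starting with "G" in warehouse_alpha: 1
Records with product name starting with "G" in warehouse_beta: 0

Total: 1 + 0 = 1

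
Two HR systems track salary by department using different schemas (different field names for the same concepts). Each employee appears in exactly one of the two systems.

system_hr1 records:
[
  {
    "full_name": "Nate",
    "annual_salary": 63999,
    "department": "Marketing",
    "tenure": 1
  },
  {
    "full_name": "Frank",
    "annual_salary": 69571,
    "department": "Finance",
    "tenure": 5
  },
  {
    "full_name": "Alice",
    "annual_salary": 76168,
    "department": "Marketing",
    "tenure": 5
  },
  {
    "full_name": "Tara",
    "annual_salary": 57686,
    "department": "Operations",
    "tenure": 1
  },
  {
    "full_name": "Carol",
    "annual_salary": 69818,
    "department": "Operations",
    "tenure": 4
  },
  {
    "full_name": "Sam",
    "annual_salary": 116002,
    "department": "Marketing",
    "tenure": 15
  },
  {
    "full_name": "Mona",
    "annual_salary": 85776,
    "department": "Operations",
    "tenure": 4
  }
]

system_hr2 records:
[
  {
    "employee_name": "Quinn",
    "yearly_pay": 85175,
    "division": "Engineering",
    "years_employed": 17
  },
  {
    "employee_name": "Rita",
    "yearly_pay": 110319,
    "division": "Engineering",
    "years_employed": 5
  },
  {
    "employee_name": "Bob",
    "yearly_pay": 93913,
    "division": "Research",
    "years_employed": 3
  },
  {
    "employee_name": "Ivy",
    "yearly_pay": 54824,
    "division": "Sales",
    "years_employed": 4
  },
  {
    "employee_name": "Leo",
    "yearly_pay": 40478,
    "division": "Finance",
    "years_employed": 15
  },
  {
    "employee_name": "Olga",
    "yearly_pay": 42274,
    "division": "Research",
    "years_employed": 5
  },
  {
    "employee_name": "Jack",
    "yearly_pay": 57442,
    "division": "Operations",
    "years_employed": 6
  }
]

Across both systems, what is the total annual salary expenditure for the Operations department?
270722

Schema mappings:
- "department" (system_hr1) = "division" (system_hr2) = department
- "annual_salary" (system_hr1) = "yearly_pay" (system_hr2) = salary

Operations salaries from system_hr1: 213280
Operations salaries from system_hr2: 57442

Total: 213280 + 57442 = 270722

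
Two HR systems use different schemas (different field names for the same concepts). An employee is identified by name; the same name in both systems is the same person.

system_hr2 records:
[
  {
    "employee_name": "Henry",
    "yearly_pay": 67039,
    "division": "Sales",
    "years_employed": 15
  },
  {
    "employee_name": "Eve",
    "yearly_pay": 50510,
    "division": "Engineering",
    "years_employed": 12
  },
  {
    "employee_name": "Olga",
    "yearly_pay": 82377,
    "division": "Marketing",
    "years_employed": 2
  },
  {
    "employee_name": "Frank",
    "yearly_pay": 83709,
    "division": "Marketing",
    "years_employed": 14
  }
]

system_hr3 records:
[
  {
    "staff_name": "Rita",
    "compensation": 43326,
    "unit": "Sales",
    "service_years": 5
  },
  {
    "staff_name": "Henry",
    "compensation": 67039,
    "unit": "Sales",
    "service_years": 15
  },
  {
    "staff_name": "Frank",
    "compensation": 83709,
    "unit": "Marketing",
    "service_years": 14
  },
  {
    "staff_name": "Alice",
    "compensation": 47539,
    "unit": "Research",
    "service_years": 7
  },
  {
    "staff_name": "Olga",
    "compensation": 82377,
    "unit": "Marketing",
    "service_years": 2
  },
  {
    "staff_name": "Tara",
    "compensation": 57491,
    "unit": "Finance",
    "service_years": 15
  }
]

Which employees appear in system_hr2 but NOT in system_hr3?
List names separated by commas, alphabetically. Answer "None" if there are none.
Eve

Schema mapping: "employee_name" (system_hr2) = "staff_name" (system_hr3) = employee name

Names in system_hr2: ['Eve', 'Frank', 'Henry', 'Olga']
Names in system_hr3: ['Alice', 'Frank', 'Henry', 'Olga', 'Rita', 'Tara']

In system_hr2 but not system_hr3: ['Eve']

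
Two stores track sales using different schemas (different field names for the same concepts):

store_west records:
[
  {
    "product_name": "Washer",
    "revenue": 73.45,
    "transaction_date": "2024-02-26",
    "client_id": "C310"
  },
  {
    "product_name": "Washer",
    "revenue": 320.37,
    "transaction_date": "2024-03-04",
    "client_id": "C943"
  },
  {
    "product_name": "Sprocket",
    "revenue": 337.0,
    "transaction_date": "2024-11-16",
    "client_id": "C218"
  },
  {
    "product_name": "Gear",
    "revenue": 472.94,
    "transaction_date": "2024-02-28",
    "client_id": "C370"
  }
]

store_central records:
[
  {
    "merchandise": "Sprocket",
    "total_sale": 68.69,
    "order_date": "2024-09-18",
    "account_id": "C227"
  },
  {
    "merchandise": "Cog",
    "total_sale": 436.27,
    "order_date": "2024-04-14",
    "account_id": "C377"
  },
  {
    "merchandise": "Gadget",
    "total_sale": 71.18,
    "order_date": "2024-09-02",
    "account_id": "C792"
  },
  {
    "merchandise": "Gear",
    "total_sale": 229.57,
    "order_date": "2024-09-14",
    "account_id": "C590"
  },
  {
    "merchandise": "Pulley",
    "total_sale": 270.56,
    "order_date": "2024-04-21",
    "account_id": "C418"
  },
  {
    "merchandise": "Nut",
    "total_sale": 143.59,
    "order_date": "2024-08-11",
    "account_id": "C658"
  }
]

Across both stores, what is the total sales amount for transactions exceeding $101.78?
2210.3

Schema mapping: "revenue" (store_west) = "total_sale" (store_central) = sale amount

Sum of sales > $101.78 in store_west: 1130.31
Sum of sales > $101.78 in store_central: 1079.99

Total: 1130.31 + 1079.99 = 2210.3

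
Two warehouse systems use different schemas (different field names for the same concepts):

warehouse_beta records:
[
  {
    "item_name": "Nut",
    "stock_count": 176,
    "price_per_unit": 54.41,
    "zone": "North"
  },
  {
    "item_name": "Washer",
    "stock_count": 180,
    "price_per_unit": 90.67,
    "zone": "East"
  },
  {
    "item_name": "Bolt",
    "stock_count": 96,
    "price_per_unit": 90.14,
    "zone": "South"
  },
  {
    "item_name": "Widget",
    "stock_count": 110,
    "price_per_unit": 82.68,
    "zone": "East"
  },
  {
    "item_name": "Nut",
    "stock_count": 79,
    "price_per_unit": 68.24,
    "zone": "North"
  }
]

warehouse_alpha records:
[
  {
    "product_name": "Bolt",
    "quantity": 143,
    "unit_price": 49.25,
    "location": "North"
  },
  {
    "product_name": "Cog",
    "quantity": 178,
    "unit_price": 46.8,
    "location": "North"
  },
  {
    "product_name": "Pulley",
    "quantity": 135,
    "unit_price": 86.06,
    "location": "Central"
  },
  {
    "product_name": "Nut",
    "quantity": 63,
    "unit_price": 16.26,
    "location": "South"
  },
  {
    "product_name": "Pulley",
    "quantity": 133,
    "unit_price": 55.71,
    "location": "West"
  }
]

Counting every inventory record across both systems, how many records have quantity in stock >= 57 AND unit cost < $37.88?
1

Schema mappings:
- "stock_count" (warehouse_beta) = "quantity" (warehouse_alpha) = quantity
- "price_per_unit" (warehouse_beta) = "unit_price" (warehouse_alpha) = unit cost

Records meeting both conditions in warehouse_beta: 0
Records meeting both conditions in warehouse_alpha: 1

Total: 0 + 1 = 1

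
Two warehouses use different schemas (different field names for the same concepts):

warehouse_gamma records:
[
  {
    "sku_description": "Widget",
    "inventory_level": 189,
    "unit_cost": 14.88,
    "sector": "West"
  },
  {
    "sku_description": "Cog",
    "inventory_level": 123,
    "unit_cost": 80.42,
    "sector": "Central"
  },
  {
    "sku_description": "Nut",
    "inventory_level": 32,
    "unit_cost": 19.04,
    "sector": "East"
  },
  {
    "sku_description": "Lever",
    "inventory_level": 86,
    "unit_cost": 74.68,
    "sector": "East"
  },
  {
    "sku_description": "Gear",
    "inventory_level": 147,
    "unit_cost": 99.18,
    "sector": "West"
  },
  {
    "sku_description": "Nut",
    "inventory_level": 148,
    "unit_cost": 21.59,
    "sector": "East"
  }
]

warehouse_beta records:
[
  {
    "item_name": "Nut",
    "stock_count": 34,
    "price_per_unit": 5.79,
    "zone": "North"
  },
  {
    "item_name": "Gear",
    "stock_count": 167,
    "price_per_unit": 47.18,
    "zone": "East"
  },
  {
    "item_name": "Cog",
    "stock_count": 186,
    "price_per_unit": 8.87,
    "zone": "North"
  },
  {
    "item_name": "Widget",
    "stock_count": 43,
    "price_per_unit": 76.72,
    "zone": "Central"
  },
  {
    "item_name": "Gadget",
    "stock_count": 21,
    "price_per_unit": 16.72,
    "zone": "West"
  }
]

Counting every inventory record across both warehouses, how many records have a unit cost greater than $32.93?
5

Schema mapping: "unit_cost" (warehouse_gamma) = "price_per_unit" (warehouse_beta) = unit cost

Records > $32.93 in warehouse_gamma: 3
Records > $32.93 in warehouse_beta: 2

Total count: 3 + 2 = 5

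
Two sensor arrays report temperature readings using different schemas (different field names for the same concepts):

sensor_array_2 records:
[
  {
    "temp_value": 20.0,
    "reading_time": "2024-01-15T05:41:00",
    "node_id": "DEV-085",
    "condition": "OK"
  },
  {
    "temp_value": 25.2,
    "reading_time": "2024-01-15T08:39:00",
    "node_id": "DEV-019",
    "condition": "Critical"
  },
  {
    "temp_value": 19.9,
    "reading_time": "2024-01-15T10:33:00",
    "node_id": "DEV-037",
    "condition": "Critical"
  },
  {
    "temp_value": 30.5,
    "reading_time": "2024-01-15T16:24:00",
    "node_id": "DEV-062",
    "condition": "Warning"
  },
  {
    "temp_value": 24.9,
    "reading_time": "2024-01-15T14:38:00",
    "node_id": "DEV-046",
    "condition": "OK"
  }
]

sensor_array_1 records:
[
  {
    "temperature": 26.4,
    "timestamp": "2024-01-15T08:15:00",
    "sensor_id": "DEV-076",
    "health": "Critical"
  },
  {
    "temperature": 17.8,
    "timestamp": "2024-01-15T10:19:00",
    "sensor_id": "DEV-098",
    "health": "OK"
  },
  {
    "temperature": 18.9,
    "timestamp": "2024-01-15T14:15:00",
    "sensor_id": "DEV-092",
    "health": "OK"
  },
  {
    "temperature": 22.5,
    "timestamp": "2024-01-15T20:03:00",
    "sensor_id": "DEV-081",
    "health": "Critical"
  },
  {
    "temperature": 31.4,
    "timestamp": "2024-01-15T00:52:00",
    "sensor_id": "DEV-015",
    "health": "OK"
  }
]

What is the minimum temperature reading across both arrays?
17.8

Schema mapping: "temp_value" (sensor_array_2) = "temperature" (sensor_array_1) = temperature reading

Minimum in sensor_array_2: 19.9
Minimum in sensor_array_1: 17.8

Overall minimum: min(19.9, 17.8) = 17.8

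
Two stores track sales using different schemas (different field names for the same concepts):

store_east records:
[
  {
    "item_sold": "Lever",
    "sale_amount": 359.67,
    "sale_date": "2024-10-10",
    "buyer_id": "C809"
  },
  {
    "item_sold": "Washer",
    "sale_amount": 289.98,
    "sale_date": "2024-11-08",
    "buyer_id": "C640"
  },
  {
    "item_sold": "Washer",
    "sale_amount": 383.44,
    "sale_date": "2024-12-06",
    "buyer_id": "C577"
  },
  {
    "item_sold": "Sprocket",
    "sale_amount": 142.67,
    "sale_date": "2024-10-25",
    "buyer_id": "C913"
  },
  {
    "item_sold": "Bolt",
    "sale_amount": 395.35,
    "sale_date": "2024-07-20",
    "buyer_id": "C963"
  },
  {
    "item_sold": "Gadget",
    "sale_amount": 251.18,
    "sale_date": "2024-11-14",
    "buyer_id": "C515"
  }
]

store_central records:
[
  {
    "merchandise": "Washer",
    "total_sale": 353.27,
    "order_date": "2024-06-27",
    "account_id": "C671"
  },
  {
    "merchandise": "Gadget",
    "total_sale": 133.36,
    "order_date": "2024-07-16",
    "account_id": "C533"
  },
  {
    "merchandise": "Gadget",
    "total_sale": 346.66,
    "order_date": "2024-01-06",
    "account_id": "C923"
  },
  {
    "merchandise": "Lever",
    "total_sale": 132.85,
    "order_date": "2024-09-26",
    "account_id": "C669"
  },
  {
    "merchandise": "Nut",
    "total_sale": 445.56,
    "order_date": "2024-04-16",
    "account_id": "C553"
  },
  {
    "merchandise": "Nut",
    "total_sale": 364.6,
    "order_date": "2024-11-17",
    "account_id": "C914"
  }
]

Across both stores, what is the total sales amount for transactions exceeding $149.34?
3189.71

Schema mapping: "sale_amount" (store_east) = "total_sale" (store_central) = sale amount

Sum of sales > $149.34 in store_east: 1679.62
Sum of sales > $149.34 in store_central: 1510.09

Total: 1679.62 + 1510.09 = 3189.71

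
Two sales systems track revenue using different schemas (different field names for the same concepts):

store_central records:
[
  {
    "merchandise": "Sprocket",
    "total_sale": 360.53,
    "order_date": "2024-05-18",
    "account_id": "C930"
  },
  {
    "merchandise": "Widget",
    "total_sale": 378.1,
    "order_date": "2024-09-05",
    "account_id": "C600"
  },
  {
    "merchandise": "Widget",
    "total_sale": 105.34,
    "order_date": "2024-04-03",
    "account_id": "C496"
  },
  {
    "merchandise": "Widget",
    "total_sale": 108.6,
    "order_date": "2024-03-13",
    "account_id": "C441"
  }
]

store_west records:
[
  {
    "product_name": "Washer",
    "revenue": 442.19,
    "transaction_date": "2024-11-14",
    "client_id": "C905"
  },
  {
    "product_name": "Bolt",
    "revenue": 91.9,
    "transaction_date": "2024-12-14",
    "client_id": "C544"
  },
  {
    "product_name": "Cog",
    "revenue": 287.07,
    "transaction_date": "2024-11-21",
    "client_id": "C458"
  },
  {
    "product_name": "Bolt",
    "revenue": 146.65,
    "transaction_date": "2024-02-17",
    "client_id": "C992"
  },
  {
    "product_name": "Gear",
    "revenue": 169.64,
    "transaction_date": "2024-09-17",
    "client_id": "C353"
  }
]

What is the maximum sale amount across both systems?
442.19

Reconcile: "total_sale" (store_central) = "revenue" (store_west) = sale amount

Maximum in store_central: 378.1
Maximum in store_west: 442.19

Overall maximum: max(378.1, 442.19) = 442.19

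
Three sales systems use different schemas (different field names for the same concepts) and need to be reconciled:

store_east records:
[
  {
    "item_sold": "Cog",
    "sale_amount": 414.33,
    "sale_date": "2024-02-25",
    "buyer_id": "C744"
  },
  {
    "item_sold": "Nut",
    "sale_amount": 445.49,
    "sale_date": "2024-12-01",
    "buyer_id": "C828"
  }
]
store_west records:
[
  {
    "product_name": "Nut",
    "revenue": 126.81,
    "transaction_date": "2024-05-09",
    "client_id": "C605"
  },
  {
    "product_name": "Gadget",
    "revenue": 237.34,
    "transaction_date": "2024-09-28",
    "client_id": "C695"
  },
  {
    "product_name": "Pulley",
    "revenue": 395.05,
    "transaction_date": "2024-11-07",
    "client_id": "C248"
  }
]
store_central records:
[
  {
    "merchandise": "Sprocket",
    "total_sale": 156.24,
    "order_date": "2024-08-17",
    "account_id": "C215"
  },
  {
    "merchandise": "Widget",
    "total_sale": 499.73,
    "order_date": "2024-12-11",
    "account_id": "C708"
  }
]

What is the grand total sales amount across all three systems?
2274.99

Schema reconciliation - all amount fields map to sale amount:

store_east (sale_amount): 859.82
store_west (revenue): 759.2
store_central (total_sale): 655.97

Grand total: 2274.99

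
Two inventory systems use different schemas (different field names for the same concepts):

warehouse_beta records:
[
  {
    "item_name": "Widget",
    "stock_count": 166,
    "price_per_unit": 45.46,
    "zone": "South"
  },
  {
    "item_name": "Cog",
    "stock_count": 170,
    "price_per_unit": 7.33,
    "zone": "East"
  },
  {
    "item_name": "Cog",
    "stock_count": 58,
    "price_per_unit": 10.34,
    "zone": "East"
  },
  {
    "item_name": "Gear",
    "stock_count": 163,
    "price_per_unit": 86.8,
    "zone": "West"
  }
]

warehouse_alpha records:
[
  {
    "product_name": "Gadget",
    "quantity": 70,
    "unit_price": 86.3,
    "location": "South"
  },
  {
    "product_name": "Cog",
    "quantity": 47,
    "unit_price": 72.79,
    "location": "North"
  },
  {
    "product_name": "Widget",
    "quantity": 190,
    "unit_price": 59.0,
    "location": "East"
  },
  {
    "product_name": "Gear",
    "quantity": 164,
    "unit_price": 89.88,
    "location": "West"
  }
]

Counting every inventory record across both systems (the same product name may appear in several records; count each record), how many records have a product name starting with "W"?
2

Schema mapping: "item_name" (warehouse_beta) = "product_name" (warehouse_alpha) = product name

Records with product name starting with "W" in warehouse_beta: 1
Records with product name starting with "W" in warehouse_alpha: 1

Total: 1 + 1 = 2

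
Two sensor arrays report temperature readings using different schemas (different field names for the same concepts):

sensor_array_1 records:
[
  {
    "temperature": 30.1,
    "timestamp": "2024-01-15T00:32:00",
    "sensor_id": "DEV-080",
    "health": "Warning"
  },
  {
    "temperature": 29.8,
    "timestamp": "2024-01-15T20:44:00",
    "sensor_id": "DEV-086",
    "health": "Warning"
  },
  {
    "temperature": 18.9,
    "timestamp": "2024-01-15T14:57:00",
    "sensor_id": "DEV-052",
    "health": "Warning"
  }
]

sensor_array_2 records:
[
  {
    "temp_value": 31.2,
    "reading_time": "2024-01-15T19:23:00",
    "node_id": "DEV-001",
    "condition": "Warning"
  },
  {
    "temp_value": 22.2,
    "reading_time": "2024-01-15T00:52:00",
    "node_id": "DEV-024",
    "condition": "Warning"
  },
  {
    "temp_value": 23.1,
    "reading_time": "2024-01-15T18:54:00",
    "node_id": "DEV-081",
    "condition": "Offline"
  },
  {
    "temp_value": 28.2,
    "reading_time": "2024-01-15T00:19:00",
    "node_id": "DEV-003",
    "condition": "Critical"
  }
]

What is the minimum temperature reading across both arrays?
18.9

Schema mapping: "temperature" (sensor_array_1) = "temp_value" (sensor_array_2) = temperature reading

Minimum in sensor_array_1: 18.9
Minimum in sensor_array_2: 22.2

Overall minimum: min(18.9, 22.2) = 18.9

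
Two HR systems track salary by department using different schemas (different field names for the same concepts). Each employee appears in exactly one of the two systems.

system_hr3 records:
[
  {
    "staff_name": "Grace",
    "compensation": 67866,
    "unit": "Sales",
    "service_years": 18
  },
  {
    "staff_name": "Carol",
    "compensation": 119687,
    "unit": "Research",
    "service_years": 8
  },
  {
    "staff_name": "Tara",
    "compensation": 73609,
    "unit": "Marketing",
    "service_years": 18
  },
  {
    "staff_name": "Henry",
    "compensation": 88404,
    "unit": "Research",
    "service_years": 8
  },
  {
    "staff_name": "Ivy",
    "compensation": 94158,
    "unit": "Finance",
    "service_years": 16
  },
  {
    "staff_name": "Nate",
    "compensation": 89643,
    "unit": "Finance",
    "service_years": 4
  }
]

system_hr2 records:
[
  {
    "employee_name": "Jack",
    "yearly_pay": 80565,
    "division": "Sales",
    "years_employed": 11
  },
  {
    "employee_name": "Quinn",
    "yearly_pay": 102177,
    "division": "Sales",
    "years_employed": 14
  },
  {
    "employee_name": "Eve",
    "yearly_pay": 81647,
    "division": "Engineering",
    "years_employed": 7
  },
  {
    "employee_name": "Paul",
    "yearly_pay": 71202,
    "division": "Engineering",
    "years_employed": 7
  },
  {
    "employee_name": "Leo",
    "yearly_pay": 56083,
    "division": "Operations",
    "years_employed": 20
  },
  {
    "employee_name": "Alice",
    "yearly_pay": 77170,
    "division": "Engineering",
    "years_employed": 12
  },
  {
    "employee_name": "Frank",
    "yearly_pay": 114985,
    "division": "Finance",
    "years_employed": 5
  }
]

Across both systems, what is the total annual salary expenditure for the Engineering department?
230019

Schema mappings:
- "unit" (system_hr3) = "division" (system_hr2) = department
- "compensation" (system_hr3) = "yearly_pay" (system_hr2) = salary

Engineering salaries from system_hr3: 0
Engineering salaries from system_hr2: 230019

Total: 0 + 230019 = 230019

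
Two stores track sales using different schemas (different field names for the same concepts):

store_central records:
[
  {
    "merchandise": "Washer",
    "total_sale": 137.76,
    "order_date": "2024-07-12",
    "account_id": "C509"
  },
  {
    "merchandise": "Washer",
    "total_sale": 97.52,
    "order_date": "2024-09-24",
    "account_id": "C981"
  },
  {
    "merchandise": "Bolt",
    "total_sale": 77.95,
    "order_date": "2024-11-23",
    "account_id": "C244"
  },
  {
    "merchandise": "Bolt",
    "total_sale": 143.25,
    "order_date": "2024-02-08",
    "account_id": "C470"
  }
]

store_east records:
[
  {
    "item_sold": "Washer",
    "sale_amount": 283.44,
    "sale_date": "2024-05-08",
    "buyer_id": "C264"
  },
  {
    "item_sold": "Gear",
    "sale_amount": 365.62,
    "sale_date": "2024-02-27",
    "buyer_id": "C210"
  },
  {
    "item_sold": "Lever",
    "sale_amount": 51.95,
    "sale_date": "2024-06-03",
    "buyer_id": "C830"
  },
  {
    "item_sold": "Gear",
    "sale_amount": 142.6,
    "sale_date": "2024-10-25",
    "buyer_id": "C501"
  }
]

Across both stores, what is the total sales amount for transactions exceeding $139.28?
934.91

Schema mapping: "total_sale" (store_central) = "sale_amount" (store_east) = sale amount

Sum of sales > $139.28 in store_central: 143.25
Sum of sales > $139.28 in store_east: 791.66

Total: 143.25 + 791.66 = 934.91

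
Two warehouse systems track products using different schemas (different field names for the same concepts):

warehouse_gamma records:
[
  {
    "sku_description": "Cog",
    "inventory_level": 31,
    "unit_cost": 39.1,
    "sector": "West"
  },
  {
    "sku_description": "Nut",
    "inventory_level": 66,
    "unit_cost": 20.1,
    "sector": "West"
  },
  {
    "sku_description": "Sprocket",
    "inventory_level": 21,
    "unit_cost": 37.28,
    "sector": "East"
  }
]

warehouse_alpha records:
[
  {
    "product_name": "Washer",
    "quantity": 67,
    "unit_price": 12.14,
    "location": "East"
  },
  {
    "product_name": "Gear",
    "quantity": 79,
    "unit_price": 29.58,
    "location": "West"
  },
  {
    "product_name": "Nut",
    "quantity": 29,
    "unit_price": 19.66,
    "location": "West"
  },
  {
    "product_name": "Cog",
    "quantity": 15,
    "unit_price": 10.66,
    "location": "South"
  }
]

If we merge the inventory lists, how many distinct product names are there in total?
5

Schema mapping: "sku_description" (warehouse_gamma) = "product_name" (warehouse_alpha) = product name

Products in warehouse_gamma: ['Cog', 'Nut', 'Sprocket']
Products in warehouse_alpha: ['Cog', 'Gear', 'Nut', 'Washer']

Union (unique products): ['Cog', 'Gear', 'Nut', 'Sprocket', 'Washer']
Count: 5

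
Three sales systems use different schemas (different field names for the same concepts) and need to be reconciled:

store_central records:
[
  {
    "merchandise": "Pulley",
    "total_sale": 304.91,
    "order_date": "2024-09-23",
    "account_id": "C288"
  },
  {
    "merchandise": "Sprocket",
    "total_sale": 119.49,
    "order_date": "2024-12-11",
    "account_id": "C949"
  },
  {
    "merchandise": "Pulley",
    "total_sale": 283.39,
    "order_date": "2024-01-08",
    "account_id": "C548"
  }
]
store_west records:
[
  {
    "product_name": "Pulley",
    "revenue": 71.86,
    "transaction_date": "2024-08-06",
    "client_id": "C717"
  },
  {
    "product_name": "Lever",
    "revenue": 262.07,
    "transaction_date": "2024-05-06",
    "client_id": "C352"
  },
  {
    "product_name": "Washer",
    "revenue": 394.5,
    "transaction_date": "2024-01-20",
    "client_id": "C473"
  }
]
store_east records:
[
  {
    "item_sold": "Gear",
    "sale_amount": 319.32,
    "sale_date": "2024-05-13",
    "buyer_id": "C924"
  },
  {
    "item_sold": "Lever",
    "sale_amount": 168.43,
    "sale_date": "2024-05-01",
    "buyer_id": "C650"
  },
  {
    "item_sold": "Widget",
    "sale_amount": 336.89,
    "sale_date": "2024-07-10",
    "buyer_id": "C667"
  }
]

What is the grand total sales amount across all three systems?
2260.86

Schema reconciliation - all amount fields map to sale amount:

store_central (total_sale): 707.79
store_west (revenue): 728.43
store_east (sale_amount): 824.64

Grand total: 2260.86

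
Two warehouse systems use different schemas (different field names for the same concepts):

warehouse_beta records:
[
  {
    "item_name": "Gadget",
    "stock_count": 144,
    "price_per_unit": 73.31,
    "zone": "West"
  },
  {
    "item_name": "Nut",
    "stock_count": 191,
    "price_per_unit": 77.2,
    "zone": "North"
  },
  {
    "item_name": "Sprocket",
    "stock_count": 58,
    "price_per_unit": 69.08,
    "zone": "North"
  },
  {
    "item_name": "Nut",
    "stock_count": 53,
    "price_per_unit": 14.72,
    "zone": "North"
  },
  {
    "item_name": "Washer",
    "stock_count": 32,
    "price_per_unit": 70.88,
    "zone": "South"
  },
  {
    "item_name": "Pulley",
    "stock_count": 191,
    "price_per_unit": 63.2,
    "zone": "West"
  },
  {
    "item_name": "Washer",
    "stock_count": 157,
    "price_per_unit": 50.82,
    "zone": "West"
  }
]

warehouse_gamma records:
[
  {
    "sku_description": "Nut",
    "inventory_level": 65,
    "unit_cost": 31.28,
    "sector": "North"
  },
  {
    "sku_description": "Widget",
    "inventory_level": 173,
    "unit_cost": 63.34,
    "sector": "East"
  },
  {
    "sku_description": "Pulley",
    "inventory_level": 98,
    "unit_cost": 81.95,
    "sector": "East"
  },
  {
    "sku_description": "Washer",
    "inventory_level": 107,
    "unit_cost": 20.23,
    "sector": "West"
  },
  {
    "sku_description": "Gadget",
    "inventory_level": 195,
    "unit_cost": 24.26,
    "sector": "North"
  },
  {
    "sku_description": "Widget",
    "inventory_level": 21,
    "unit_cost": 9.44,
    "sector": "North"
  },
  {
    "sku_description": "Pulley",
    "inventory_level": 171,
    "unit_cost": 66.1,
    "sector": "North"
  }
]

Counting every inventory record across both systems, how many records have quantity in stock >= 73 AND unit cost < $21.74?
1

Schema mappings:
- "stock_count" (warehouse_beta) = "inventory_level" (warehouse_gamma) = quantity
- "price_per_unit" (warehouse_beta) = "unit_cost" (warehouse_gamma) = unit cost

Records meeting both conditions in warehouse_beta: 0
Records meeting both conditions in warehouse_gamma: 1

Total: 0 + 1 = 1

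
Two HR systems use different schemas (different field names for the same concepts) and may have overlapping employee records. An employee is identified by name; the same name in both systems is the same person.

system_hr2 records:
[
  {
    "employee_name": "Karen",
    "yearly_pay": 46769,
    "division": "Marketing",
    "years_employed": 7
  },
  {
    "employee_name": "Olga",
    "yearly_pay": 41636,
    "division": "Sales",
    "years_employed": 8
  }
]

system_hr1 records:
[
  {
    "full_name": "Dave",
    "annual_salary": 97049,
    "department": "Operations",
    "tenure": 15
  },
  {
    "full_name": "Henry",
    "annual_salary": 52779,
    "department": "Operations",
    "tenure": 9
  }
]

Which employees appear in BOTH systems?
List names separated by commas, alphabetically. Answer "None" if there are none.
None

Schema mapping: "employee_name" (system_hr2) = "full_name" (system_hr1) = employee name

Names in system_hr2: ['Karen', 'Olga']
Names in system_hr1: ['Dave', 'Henry']

Intersection: None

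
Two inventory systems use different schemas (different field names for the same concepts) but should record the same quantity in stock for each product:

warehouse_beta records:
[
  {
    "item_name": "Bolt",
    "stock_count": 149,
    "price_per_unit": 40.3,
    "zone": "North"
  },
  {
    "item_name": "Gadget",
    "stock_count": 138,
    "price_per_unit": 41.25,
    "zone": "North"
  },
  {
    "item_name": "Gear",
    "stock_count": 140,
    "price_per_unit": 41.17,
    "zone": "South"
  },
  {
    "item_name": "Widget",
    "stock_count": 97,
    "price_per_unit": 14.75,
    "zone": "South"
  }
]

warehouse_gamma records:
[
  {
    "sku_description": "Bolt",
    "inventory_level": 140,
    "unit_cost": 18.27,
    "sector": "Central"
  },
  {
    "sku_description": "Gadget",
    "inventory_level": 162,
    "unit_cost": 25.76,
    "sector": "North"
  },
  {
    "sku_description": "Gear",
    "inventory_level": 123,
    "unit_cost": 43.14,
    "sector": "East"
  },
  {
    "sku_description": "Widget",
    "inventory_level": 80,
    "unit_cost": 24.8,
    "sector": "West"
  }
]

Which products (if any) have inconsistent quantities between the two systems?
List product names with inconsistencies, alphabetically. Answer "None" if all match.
Bolt, Gadget, Gear, Widget

Schema mappings:
- "item_name" (warehouse_beta) = "sku_description" (warehouse_gamma) = product name
- "stock_count" (warehouse_beta) = "inventory_level" (warehouse_gamma) = quantity

Comparison:
  Bolt: 149 vs 140 - MISMATCH
  Gadget: 138 vs 162 - MISMATCH
  Gear: 140 vs 123 - MISMATCH
  Widget: 97 vs 80 - MISMATCH

Products with inconsistencies: Bolt, Gadget, Gear, Widget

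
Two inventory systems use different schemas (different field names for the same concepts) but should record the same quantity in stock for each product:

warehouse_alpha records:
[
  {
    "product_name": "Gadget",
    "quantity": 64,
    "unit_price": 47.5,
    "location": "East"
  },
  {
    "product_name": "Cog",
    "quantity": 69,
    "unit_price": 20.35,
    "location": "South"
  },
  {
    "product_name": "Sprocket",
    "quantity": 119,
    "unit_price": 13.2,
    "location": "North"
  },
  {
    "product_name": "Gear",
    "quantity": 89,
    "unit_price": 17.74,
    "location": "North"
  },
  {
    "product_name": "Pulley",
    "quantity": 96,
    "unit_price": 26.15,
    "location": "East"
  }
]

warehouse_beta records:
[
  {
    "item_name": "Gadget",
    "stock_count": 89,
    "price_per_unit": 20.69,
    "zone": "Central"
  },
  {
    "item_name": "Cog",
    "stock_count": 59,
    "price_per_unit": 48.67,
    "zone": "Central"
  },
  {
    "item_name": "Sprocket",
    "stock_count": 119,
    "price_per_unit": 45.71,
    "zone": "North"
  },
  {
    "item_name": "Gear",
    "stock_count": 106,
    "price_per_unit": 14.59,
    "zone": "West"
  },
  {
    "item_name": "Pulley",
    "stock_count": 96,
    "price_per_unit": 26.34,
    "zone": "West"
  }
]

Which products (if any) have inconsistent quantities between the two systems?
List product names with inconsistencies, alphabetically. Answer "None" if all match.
Cog, Gadget, Gear

Schema mappings:
- "product_name" (warehouse_alpha) = "item_name" (warehouse_beta) = product name
- "quantity" (warehouse_alpha) = "stock_count" (warehouse_beta) = quantity

Comparison:
  Gadget: 64 vs 89 - MISMATCH
  Cog: 69 vs 59 - MISMATCH
  Sprocket: 119 vs 119 - MATCH
  Gear: 89 vs 106 - MISMATCH
  Pulley: 96 vs 96 - MATCH

Products with inconsistencies: Cog, Gadget, Gear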